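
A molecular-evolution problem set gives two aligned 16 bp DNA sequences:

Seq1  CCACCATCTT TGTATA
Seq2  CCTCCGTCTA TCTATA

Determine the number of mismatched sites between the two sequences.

Differing sites — 3:A/T; 6:A/G; 10:T/A; 12:G/C.
That gives 4 mismatches out of 16 aligned sites, so the Hamming distance is 4.

4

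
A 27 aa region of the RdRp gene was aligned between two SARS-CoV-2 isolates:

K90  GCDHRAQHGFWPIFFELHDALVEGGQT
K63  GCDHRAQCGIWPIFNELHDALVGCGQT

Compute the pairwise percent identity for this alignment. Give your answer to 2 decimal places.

81.48%

Differing sites — 8:H/C; 10:F/I; 15:F/N; 23:E/G; 24:G/C.
22 of the 27 sites match, so the percent identity is 22/27 × 100 = 81.48%.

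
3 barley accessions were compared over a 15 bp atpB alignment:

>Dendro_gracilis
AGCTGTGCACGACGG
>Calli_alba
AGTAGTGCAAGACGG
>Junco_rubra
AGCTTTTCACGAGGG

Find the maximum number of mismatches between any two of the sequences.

Pairwise Hamming distances:
  Dendro_gracilis vs Calli_alba: 3
  Dendro_gracilis vs Junco_rubra: 3
  Calli_alba vs Junco_rubra: 6
The largest is 6, between Calli_alba and Junco_rubra.

6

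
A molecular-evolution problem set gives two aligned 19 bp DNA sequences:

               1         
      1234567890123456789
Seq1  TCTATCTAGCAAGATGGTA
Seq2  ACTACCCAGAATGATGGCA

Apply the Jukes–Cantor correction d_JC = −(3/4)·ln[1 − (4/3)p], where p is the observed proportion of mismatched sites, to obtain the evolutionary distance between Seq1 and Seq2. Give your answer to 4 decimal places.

The sequences differ at positions 1 (T/A), 5 (T/C), 7 (T/C), 10 (C/A), 12 (A/T), 18 (T/C).
p = 6/19 = 0.315789.
d = −0.75 · ln(1 − (4/3)·0.315789) = −0.75 · ln(0.578948) = −0.75 · (-0.546543) = 0.4099.

0.4099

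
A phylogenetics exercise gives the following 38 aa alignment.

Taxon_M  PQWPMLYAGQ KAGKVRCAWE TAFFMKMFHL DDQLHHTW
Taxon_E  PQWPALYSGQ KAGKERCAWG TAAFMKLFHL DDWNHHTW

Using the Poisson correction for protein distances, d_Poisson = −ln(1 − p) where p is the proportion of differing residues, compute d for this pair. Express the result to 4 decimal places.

0.2364

Differing sites — 5:M/A; 8:A/S; 15:V/E; 20:E/G; 23:F/A; 27:M/L; 33:Q/W; 34:L/N.
p = 8/38 = 0.210526.
d = −ln(1 − 0.210526) = −ln(0.789474) = 0.2364.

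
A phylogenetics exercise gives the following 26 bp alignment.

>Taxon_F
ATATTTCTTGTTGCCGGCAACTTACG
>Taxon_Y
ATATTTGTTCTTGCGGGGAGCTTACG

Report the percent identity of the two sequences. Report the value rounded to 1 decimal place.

Mismatches occur at site 7 (C/G), site 10 (G/C), site 15 (C/G), site 18 (C/G), site 20 (A/G).
21 of the 26 sites match, so the percent identity is 21/26 × 100 = 80.8%.

80.8%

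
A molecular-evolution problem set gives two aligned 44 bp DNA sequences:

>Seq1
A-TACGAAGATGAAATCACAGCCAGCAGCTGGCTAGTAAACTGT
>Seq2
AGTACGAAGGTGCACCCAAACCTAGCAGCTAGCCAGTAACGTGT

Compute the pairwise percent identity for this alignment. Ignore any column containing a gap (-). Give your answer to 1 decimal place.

74.4%

Excluding the 1 gap column leaves 43 comparable sites.
Differing sites — 10:A/G; 13:A/C; 15:A/C; 16:T/C; 19:C/A; 21:G/C; 23:C/T; 31:G/A; 34:T/C; 40:A/C; 41:C/G.
32 of the 43 comparable sites match, so the percent identity is 32/43 × 100 = 74.4%.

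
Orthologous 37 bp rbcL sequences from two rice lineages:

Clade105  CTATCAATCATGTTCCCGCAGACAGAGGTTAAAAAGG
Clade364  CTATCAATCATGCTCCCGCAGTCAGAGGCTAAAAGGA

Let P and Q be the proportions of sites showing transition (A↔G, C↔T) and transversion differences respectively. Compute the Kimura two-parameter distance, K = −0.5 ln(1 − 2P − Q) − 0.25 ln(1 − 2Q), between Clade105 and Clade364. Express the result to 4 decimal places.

0.1532

The sequences differ at positions 13 (T/C, transition), 22 (A/T, transversion), 29 (T/C, transition), 35 (A/G, transition), 37 (G/A, transition).
Of the 5 differences, 4 transitions and 1 transversion over 37 sites: P = 4/37 = 0.108108, Q = 1/37 = 0.027027.
d = −0.5·ln(0.756757) − 0.25·ln(0.945946) = −0.5·(-0.278713) − 0.25·(-0.055570) = 0.1532.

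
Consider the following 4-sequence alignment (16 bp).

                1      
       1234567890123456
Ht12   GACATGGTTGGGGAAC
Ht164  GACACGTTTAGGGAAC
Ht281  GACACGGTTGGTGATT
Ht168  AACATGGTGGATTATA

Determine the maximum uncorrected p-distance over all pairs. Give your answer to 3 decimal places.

0.625

Pairwise Hamming distances:
  Ht12 vs Ht164: 3
  Ht12 vs Ht281: 4
  Ht12 vs Ht168: 7
  Ht164 vs Ht281: 5
  Ht164 vs Ht168: 10
  Ht281 vs Ht168: 6
The largest is 10 mismatches, between Ht164 and Ht168; p = 10/16 = 0.625.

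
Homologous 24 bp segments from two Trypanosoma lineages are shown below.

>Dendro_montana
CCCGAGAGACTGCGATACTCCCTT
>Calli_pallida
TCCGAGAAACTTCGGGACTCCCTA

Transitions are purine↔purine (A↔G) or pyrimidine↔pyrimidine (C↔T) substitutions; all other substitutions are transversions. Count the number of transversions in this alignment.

3

The sequences differ at positions 1 (C/T, transition), 8 (G/A, transition), 12 (G/T, transversion), 15 (A/G, transition), 16 (T/G, transversion), 24 (T/A, transversion).
Of the 6 differences, 3 transitions and 3 transversions, so the answer is 3.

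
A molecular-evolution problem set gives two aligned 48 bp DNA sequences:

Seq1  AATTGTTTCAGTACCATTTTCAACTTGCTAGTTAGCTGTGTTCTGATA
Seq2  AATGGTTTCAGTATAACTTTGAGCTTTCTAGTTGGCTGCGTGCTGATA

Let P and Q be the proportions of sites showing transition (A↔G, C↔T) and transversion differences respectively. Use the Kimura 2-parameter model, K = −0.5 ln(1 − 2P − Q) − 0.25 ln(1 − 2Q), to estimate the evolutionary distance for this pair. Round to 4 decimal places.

0.2458

The sequences differ at positions 4 (T/G, transversion), 14 (C/T, transition), 15 (C/A, transversion), 17 (T/C, transition), 21 (C/G, transversion), 23 (A/G, transition), 27 (G/T, transversion), 34 (A/G, transition), 39 (T/C, transition), 42 (T/G, transversion).
Of the 10 differences, 5 transitions and 5 transversions over 48 sites: P = 5/48 = 0.104167, Q = 5/48 = 0.104167.
d = −0.5·ln(0.687499) − 0.25·ln(0.791666) = −0.5·(-0.374695) − 0.25·(-0.233616) = 0.2458.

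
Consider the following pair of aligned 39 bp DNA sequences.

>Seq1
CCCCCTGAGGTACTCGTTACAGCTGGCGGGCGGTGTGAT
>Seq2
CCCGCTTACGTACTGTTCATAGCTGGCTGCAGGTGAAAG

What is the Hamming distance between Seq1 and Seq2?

13

The sequences differ at positions 4 (C/G), 7 (G/T), 9 (G/C), 15 (C/G), 16 (G/T), 18 (T/C), 20 (C/T), 28 (G/T), 30 (G/C), 31 (C/A), 36 (T/A), 37 (G/A), 39 (T/G).
That gives 13 mismatches out of 39 aligned sites, so the Hamming distance is 13.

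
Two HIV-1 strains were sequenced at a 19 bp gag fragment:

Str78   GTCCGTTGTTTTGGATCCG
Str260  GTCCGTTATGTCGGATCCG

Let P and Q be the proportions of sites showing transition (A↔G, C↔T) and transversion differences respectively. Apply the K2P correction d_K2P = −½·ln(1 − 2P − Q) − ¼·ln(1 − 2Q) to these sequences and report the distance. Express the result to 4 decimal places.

0.1805

Differing sites — 8:G/A (Ti); 10:T/G (Tv); 12:T/C (Ti).
Of the 3 differences, 2 transitions and 1 transversion over 19 sites: P = 2/19 = 0.105263, Q = 1/19 = 0.052632.
d = −0.5·ln(0.736842) − 0.25·ln(0.894736) = −0.5·(-0.305382) − 0.25·(-0.111227) = 0.1805.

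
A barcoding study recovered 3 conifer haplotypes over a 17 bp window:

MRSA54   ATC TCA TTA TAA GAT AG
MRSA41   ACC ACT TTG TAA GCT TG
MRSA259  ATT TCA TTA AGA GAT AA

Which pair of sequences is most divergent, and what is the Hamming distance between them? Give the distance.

10

Pairwise Hamming distances:
  MRSA54 vs MRSA41: 6
  MRSA54 vs MRSA259: 4
  MRSA41 vs MRSA259: 10
The largest is 10, between MRSA41 and MRSA259.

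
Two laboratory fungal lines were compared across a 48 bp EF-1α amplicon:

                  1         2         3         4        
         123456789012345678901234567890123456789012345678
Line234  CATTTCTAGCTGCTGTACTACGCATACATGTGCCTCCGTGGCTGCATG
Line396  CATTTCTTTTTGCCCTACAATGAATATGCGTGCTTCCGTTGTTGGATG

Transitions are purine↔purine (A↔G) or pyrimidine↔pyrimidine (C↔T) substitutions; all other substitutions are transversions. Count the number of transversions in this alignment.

Mismatches occur at site 8 (A→T, transversion), site 9 (G→T, transversion), site 10 (C→T, transition), site 14 (T→C, transition), site 15 (G→C, transversion), site 19 (T→A, transversion), site 21 (C→T, transition), site 23 (C→A, transversion), site 27 (C→T, transition), site 28 (A→G, transition), site 29 (T→C, transition), site 34 (C→T, transition), site 40 (G→T, transversion), site 42 (C→T, transition), site 45 (C→G, transversion).
Of the 15 differences, 8 transitions and 7 transversions, so the answer is 7.

7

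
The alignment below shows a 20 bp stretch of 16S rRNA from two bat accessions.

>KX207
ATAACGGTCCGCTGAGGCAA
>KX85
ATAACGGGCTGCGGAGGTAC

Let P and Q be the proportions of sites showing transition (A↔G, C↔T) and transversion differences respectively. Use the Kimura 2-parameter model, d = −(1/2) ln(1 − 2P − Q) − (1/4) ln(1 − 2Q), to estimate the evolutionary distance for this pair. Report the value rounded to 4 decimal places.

The sequences differ at positions 8 (T/G, transversion), 10 (C/T, transition), 13 (T/G, transversion), 18 (C/T, transition), 20 (A/C, transversion).
Of the 5 differences, 2 transitions and 3 transversions over 20 sites: P = 2/20 = 0.100000, Q = 3/20 = 0.150000.
d = −0.5·ln(0.650000) − 0.25·ln(0.700000) = −0.5·(-0.430783) − 0.25·(-0.356675) = 0.3046.

0.3046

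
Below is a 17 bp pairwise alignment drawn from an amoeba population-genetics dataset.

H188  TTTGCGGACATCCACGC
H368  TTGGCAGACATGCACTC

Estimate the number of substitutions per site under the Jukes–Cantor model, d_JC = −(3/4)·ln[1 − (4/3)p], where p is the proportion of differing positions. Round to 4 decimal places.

0.2824

Mismatches occur at site 3 (T↔G), site 6 (G↔A), site 12 (C↔G), site 16 (G↔T).
p = 4/17 = 0.235294.
d = −0.75 · ln(1 − (4/3)·0.235294) = −0.75 · ln(0.686275) = −0.75 · (-0.376477) = 0.2824.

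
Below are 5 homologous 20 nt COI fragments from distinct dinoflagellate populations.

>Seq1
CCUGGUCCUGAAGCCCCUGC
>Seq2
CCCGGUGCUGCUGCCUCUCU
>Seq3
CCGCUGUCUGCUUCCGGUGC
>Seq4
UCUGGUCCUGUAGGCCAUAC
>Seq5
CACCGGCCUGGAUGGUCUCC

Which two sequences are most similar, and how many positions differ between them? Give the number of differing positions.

5

Pairwise Hamming distances:
  Seq1 vs Seq2: 7
  Seq1 vs Seq3: 10
  Seq1 vs Seq4: 5
  Seq1 vs Seq5: 10
  Seq2 vs Seq3: 10
  Seq2 vs Seq4: 10
  Seq2 vs Seq5: 10
  Seq3 vs Seq4: 13
  Seq3 vs Seq5: 11
  Seq4 vs Seq5: 11
The smallest is 5, between Seq1 and Seq4.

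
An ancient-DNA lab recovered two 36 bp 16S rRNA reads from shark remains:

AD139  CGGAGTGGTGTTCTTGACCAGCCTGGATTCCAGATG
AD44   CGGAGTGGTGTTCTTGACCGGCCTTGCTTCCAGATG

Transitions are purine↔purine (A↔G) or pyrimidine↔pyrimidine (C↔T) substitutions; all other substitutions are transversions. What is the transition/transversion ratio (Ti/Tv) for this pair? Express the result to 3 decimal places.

Differing sites — 20:A/G (Ti); 25:G/T (Tv); 27:A/C (Tv).
Of the 3 differences, 1 transition and 2 transversions, so Ti/Tv = 1/2 = 0.500.

0.500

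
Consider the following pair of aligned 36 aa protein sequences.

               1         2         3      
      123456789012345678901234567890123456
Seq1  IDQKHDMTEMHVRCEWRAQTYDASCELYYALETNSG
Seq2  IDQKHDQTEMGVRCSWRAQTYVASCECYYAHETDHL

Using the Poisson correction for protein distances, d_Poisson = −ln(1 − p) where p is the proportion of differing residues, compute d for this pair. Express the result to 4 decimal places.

Mismatches occur at site 7 (M↔Q), site 11 (H↔G), site 15 (E↔S), site 22 (D↔V), site 27 (L↔C), site 31 (L↔H), site 34 (N↔D), site 35 (S↔H), site 36 (G↔L).
p = 9/36 = 0.250000.
d = −ln(1 − 0.250000) = −ln(0.750000) = 0.2877.

0.2877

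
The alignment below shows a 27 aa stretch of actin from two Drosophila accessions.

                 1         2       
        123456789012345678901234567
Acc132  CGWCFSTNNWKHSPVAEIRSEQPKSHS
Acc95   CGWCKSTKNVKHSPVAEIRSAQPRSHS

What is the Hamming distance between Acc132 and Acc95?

Differing sites — 5:F/K; 8:N/K; 10:W/V; 21:E/A; 24:K/R.
That gives 5 mismatches out of 27 aligned sites, so the Hamming distance is 5.

5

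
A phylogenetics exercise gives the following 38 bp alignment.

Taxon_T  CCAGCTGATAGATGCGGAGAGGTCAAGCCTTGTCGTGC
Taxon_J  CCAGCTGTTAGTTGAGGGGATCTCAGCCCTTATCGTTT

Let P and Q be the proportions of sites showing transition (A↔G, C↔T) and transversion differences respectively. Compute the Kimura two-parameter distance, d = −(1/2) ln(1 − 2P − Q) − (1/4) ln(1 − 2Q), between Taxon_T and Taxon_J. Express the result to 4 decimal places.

Mismatches occur at site 8 (A→T, transversion), site 12 (A→T, transversion), site 15 (C→A, transversion), site 18 (A→G, transition), site 21 (G→T, transversion), site 22 (G→C, transversion), site 26 (A→G, transition), site 27 (G→C, transversion), site 32 (G→A, transition), site 37 (G→T, transversion), site 38 (C→T, transition).
Of the 11 differences, 4 transitions and 7 transversions over 38 sites: P = 4/38 = 0.105263, Q = 7/38 = 0.184211.
d = −0.5·ln(0.605263) − 0.25·ln(0.631578) = −0.5·(-0.502092) − 0.25·(-0.459534) = 0.3659.

0.3659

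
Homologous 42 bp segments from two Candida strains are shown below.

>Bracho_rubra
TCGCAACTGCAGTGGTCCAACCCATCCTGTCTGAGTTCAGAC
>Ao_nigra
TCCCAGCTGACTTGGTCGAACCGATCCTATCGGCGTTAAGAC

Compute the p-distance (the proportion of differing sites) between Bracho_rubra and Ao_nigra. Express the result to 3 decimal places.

0.262

Mismatches occur at site 3 (G↔C), site 6 (A↔G), site 10 (C↔A), site 11 (A↔C), site 12 (G↔T), site 18 (C↔G), site 23 (C↔G), site 29 (G↔A), site 32 (T↔G), site 34 (A↔C), site 38 (C↔A).
There are 11 differences over 42 sites, so p = 11/42 = 0.262.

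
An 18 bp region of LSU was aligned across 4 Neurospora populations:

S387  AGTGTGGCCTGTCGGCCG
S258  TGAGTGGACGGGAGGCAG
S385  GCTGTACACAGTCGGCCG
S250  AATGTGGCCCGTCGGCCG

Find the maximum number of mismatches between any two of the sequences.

9

Pairwise Hamming distances:
  S387 vs S258: 7
  S387 vs S385: 6
  S387 vs S250: 2
  S258 vs S385: 9
  S258 vs S250: 8
  S385 vs S250: 6
The largest is 9, between S258 and S385.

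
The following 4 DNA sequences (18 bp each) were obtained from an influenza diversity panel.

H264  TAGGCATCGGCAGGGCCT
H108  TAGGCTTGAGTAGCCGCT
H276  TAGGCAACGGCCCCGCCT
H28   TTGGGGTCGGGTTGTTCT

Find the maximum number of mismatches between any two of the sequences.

Pairwise Hamming distances:
  H264 vs H108: 7
  H264 vs H276: 4
  H264 vs H28: 8
  H108 vs H276: 9
  H108 vs H28: 11
  H276 vs H28: 10
The largest is 11, between H108 and H28.

11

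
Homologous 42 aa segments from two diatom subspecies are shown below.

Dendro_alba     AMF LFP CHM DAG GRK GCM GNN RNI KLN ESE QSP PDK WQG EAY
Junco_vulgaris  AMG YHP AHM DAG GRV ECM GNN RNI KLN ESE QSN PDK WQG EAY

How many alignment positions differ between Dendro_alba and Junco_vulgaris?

7

Differing sites — 3:F/G; 4:L/Y; 5:F/H; 7:C/A; 15:K/V; 16:G/E; 33:P/N.
That gives 7 mismatches out of 42 aligned sites, so the Hamming distance is 7.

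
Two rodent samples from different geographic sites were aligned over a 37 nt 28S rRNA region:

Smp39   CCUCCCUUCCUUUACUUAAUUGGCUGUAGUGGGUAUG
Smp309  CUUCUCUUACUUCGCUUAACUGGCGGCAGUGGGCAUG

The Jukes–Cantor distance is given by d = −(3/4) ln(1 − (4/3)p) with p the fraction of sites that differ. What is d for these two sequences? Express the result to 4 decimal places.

0.2940

Differing sites — 2:C/U; 5:C/U; 9:C/A; 13:U/C; 14:A/G; 20:U/C; 25:U/G; 27:U/C; 34:U/C.
p = 9/37 = 0.243243.
d = −0.75 · ln(1 − (4/3)·0.243243) = −0.75 · ln(0.675676) = −0.75 · (-0.392042) = 0.2940.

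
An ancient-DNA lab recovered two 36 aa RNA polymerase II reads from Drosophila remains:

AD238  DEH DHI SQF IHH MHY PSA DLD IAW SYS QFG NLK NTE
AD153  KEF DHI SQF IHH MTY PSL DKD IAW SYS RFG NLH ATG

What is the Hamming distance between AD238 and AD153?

Mismatches occur at site 1 (D↔K), site 3 (H↔F), site 14 (H↔T), site 18 (A↔L), site 20 (L↔K), site 28 (Q↔R), site 33 (K↔H), site 34 (N↔A), site 36 (E↔G).
That gives 9 mismatches out of 36 aligned sites, so the Hamming distance is 9.

9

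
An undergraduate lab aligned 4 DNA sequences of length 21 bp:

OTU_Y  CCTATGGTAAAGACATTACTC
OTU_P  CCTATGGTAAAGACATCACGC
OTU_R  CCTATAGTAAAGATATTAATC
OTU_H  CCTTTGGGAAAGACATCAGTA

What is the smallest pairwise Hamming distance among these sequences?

2

Pairwise Hamming distances:
  OTU_Y vs OTU_P: 2
  OTU_Y vs OTU_R: 3
  OTU_Y vs OTU_H: 5
  OTU_P vs OTU_R: 5
  OTU_P vs OTU_H: 5
  OTU_R vs OTU_H: 7
The smallest is 2, between OTU_Y and OTU_P.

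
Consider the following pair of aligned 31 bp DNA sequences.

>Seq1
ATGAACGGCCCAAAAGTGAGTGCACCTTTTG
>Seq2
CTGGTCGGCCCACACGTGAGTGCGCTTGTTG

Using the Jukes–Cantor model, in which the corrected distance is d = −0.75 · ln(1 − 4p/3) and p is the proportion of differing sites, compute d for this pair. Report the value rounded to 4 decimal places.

Mismatches occur at site 1 (A↔C), site 4 (A↔G), site 5 (A↔T), site 13 (A↔C), site 15 (A↔C), site 24 (A↔G), site 26 (C↔T), site 28 (T↔G).
p = 8/31 = 0.258065.
d = −0.75 · ln(1 − (4/3)·0.258065) = −0.75 · ln(0.655913) = −0.75 · (-0.421727) = 0.3163.

0.3163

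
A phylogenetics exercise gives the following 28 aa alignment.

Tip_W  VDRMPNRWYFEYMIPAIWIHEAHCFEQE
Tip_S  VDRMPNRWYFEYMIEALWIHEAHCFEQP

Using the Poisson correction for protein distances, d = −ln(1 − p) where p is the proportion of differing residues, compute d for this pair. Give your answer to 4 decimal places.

Mismatches occur at site 15 (P→E), site 17 (I→L), site 28 (E→P).
p = 3/28 = 0.107143.
d = −ln(1 − 0.107143) = −ln(0.892857) = 0.1133.

0.1133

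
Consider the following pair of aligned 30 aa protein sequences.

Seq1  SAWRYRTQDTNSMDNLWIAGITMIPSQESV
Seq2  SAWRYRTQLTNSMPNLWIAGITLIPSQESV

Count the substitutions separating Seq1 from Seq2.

3

The sequences differ at positions 9 (D/L), 14 (D/P), 23 (M/L).
That gives 3 mismatches out of 30 aligned sites, so the Hamming distance is 3.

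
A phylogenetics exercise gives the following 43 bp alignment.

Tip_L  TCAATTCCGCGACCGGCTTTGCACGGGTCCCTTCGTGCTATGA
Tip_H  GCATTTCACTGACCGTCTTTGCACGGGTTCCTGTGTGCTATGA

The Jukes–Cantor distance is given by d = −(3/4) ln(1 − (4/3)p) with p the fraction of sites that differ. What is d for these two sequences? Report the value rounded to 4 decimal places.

0.2454

Differing sites — 1:T/G; 4:A/T; 8:C/A; 9:G/C; 10:C/T; 16:G/T; 29:C/T; 33:T/G; 34:C/T.
p = 9/43 = 0.209302.
d = −0.75 · ln(1 − (4/3)·0.209302) = −0.75 · ln(0.720931) = −0.75 · (-0.327212) = 0.2454.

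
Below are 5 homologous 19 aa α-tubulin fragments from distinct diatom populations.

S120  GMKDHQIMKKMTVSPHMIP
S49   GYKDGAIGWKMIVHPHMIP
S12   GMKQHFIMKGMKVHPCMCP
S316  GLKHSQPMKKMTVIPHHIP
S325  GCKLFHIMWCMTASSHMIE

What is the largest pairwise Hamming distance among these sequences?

13

Pairwise Hamming distances:
  S120 vs S49: 7
  S120 vs S12: 7
  S120 vs S316: 6
  S120 vs S325: 9
  S49 vs S12: 10
  S49 vs S316: 10
  S49 vs S325: 11
  S12 vs S316: 11
  S12 vs S325: 13
  S316 vs S325: 12
The largest is 13, between S12 and S325.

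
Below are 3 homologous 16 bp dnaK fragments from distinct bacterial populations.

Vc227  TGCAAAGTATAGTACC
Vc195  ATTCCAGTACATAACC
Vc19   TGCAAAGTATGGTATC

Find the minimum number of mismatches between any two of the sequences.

Pairwise Hamming distances:
  Vc227 vs Vc195: 8
  Vc227 vs Vc19: 2
  Vc195 vs Vc19: 10
The smallest is 2, between Vc227 and Vc19.

2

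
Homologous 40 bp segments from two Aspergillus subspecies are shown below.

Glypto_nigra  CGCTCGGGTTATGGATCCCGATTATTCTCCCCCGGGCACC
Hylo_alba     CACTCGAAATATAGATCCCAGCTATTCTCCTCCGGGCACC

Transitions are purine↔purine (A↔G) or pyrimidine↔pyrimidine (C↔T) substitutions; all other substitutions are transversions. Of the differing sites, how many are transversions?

1

The sequences differ at positions 2 (G/A, transition), 7 (G/A, transition), 8 (G/A, transition), 9 (T/A, transversion), 13 (G/A, transition), 20 (G/A, transition), 21 (A/G, transition), 22 (T/C, transition), 31 (C/T, transition).
Of the 9 differences, 8 transitions and 1 transversion, so the answer is 1.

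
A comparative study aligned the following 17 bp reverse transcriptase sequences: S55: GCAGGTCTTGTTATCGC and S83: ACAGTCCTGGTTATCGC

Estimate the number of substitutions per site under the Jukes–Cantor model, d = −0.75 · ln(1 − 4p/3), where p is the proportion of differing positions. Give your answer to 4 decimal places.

The sequences differ at positions 1 (G/A), 5 (G/T), 6 (T/C), 9 (T/G).
p = 4/17 = 0.235294.
d = −0.75 · ln(1 − (4/3)·0.235294) = −0.75 · ln(0.686275) = −0.75 · (-0.376477) = 0.2824.

0.2824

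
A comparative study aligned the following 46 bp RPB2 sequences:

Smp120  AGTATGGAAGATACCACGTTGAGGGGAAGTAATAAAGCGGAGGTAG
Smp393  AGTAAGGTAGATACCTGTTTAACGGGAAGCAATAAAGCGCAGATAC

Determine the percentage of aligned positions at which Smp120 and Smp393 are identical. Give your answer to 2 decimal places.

76.09%

The sequences differ at positions 5 (T/A), 8 (A/T), 16 (A/T), 17 (C/G), 18 (G/T), 21 (G/A), 23 (G/C), 30 (T/C), 40 (G/C), 43 (G/A), 46 (G/C).
35 of the 46 sites match, so the percent identity is 35/46 × 100 = 76.09%.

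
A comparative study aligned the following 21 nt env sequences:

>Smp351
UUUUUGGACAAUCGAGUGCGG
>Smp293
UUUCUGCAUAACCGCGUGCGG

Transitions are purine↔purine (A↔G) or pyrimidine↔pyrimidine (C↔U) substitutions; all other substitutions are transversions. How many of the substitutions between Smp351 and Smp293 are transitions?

3

Differing sites — 4:U/C (Ti); 7:G/C (Tv); 9:C/U (Ti); 12:U/C (Ti); 15:A/C (Tv).
Of the 5 differences, 3 transitions and 2 transversions, so the answer is 3.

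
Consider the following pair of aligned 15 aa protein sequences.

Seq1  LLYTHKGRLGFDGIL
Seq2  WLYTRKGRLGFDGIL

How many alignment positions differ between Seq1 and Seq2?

Differing sites — 1:L/W; 5:H/R.
That gives 2 mismatches out of 15 aligned sites, so the Hamming distance is 2.

2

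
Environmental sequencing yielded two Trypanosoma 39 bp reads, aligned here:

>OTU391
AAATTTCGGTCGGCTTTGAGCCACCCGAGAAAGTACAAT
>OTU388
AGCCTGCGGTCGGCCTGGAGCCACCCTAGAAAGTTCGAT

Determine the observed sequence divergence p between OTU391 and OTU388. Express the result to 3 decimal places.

0.231

The sequences differ at positions 2 (A/G), 3 (A/C), 4 (T/C), 6 (T/G), 15 (T/C), 17 (T/G), 27 (G/T), 35 (A/T), 37 (A/G).
There are 9 differences over 39 sites, so p = 9/39 = 0.231.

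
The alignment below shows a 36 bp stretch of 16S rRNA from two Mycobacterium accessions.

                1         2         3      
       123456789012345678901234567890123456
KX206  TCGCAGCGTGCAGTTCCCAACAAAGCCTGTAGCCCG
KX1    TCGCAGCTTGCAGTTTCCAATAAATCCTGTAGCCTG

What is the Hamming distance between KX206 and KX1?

Differing sites — 8:G/T; 16:C/T; 21:C/T; 25:G/T; 35:C/T.
That gives 5 mismatches out of 36 aligned sites, so the Hamming distance is 5.

5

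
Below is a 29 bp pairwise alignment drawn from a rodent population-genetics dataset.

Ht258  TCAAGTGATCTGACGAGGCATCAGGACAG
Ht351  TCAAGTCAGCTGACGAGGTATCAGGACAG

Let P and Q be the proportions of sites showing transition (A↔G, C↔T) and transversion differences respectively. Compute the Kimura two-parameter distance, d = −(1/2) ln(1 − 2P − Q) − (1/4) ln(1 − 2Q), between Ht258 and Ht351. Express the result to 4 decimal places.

0.1113

Differing sites — 7:G/C (Tv); 9:T/G (Tv); 19:C/T (Ti).
Of the 3 differences, 1 transition and 2 transversions over 29 sites: P = 1/29 = 0.034483, Q = 2/29 = 0.068966.
d = −0.5·ln(0.862068) − 0.25·ln(0.862068) = −0.5·(-0.148421) − 0.25·(-0.148421) = 0.1113.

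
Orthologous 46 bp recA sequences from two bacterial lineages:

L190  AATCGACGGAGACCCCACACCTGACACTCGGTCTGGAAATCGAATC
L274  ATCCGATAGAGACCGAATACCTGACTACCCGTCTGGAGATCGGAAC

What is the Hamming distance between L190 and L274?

14

Differing sites — 2:A/T; 3:T/C; 7:C/T; 8:G/A; 15:C/G; 16:C/A; 18:C/T; 26:A/T; 27:C/A; 28:T/C; 30:G/C; 38:A/G; 43:A/G; 45:T/A.
That gives 14 mismatches out of 46 aligned sites, so the Hamming distance is 14.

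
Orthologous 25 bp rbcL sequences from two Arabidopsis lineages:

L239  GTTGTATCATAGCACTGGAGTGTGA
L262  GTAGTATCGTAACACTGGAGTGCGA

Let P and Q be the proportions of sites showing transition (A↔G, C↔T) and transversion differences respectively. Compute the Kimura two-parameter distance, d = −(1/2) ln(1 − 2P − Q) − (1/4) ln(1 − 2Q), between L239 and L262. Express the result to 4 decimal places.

0.1851

Mismatches occur at site 3 (T→A, transversion), site 9 (A→G, transition), site 12 (G→A, transition), site 23 (T→C, transition).
Of the 4 differences, 3 transitions and 1 transversion over 25 sites: P = 3/25 = 0.120000, Q = 1/25 = 0.040000.
d = −0.5·ln(0.720000) − 0.25·ln(0.920000) = −0.5·(-0.328504) − 0.25·(-0.083382) = 0.1851.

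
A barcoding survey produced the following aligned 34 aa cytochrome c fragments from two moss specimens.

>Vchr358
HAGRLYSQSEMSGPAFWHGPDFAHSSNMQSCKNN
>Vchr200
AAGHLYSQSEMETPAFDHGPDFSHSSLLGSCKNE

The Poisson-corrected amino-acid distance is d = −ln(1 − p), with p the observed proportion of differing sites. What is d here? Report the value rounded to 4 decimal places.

Mismatches occur at site 1 (H/A), site 4 (R/H), site 12 (S/E), site 13 (G/T), site 17 (W/D), site 23 (A/S), site 27 (N/L), site 28 (M/L), site 29 (Q/G), site 34 (N/E).
p = 10/34 = 0.294118.
d = −ln(1 − 0.294118) = −ln(0.705882) = 0.3483.

0.3483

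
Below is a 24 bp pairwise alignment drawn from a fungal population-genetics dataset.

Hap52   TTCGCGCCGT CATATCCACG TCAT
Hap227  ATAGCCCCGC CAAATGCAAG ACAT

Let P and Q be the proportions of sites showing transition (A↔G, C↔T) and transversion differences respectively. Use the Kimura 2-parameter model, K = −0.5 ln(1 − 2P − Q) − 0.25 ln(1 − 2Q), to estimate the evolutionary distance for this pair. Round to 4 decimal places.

Differing sites — 1:T/A (Tv); 3:C/A (Tv); 6:G/C (Tv); 10:T/C (Ti); 13:T/A (Tv); 16:C/G (Tv); 19:C/A (Tv); 21:T/A (Tv).
Of the 8 differences, 1 transition and 7 transversions over 24 sites: P = 1/24 = 0.041667, Q = 7/24 = 0.291667.
d = −0.5·ln(0.624999) − 0.25·ln(0.416666) = −0.5·(-0.470005) − 0.25·(-0.875470) = 0.4539.

0.4539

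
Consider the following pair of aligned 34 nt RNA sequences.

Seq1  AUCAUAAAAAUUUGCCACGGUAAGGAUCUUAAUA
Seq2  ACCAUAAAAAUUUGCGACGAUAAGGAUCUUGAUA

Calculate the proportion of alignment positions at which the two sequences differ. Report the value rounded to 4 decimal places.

Mismatches occur at site 2 (U/C), site 16 (C/G), site 20 (G/A), site 31 (A/G).
There are 4 differences over 34 sites, so p = 4/34 = 0.1176.

0.1176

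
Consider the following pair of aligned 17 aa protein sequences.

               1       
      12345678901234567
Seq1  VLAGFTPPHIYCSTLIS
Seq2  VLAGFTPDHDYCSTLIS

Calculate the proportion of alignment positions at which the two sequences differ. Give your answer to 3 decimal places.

0.118

Mismatches occur at site 8 (P→D), site 10 (I→D).
There are 2 differences over 17 sites, so p = 2/17 = 0.118.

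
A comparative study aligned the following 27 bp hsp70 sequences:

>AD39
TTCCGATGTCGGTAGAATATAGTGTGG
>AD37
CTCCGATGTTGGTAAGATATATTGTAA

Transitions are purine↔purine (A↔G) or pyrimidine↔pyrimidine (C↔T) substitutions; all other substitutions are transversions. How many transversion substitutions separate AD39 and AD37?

1

Differing sites — 1:T/C (Ti); 10:C/T (Ti); 15:G/A (Ti); 16:A/G (Ti); 22:G/T (Tv); 26:G/A (Ti); 27:G/A (Ti).
Of the 7 differences, 6 transitions and 1 transversion, so the answer is 1.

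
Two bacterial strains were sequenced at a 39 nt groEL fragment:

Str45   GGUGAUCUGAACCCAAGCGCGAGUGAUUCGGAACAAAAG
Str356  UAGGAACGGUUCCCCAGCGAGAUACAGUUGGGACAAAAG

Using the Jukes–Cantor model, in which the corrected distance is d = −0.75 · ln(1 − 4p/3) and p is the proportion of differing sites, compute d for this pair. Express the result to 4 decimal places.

The sequences differ at positions 1 (G/U), 2 (G/A), 3 (U/G), 6 (U/A), 8 (U/G), 10 (A/U), 11 (A/U), 15 (A/C), 20 (C/A), 23 (G/U), 24 (U/A), 25 (G/C), 27 (U/G), 29 (C/U), 32 (A/G).
p = 15/39 = 0.384615.
d = −0.75 · ln(1 − (4/3)·0.384615) = −0.75 · ln(0.487180) = −0.75 · (-0.719122) = 0.5393.

0.5393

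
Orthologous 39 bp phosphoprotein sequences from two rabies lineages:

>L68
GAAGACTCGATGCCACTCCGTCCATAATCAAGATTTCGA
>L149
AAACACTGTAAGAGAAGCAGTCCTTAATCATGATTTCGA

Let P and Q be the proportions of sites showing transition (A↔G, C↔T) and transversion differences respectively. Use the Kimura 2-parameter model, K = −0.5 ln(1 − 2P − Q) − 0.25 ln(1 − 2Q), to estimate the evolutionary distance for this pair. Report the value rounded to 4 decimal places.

0.4103

Mismatches occur at site 1 (G↔A, transition), site 4 (G↔C, transversion), site 8 (C↔G, transversion), site 9 (G↔T, transversion), site 11 (T↔A, transversion), site 13 (C↔A, transversion), site 14 (C↔G, transversion), site 16 (C↔A, transversion), site 17 (T↔G, transversion), site 19 (C↔A, transversion), site 24 (A↔T, transversion), site 31 (A↔T, transversion).
Of the 12 differences, 1 transition and 11 transversions over 39 sites: P = 1/39 = 0.025641, Q = 11/39 = 0.282051.
d = −0.5·ln(0.666667) − 0.25·ln(0.435898) = −0.5·(-0.405465) − 0.25·(-0.830347) = 0.4103.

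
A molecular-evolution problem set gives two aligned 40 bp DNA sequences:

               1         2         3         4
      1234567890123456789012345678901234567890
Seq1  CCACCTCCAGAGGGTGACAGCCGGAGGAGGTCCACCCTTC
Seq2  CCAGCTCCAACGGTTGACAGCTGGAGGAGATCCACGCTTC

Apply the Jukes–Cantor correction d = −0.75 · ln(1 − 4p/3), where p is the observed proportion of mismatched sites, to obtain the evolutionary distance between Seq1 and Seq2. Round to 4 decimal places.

The sequences differ at positions 4 (C/G), 10 (G/A), 11 (A/C), 14 (G/T), 22 (C/T), 30 (G/A), 36 (C/G).
p = 7/40 = 0.175000.
d = −0.75 · ln(1 − (4/3)·0.175000) = −0.75 · ln(0.766667) = −0.75 · (-0.265703) = 0.1993.

0.1993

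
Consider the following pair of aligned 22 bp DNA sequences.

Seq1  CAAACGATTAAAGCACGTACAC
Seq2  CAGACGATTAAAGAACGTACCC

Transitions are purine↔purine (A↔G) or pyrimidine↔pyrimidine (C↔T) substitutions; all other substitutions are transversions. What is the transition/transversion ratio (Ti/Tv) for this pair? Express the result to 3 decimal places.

0.500

The sequences differ at positions 3 (A/G, transition), 14 (C/A, transversion), 21 (A/C, transversion).
Of the 3 differences, 1 transition and 2 transversions, so Ti/Tv = 1/2 = 0.500.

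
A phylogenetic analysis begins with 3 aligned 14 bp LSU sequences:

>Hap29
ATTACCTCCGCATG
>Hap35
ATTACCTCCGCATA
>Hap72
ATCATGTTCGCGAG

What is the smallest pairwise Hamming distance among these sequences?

Pairwise Hamming distances:
  Hap29 vs Hap35: 1
  Hap29 vs Hap72: 6
  Hap35 vs Hap72: 7
The smallest is 1, between Hap29 and Hap35.

1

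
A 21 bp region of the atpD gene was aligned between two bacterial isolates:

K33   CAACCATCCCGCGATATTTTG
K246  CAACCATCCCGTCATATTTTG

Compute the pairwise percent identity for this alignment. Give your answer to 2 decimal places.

90.48%

Differing sites — 12:C/T; 13:G/C.
19 of the 21 sites match, so the percent identity is 19/21 × 100 = 90.48%.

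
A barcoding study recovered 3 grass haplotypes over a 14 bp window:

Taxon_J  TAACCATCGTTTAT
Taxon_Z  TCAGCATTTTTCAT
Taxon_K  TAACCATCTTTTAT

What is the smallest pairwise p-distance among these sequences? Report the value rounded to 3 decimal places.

0.071

Pairwise Hamming distances:
  Taxon_J vs Taxon_Z: 5
  Taxon_J vs Taxon_K: 1
  Taxon_Z vs Taxon_K: 4
The smallest is 1 mismatch, between Taxon_J and Taxon_K; p = 1/14 = 0.071.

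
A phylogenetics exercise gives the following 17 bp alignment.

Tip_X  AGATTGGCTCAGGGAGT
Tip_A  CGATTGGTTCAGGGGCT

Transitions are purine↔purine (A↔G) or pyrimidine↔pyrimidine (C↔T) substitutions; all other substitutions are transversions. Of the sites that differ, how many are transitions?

The sequences differ at positions 1 (A/C, transversion), 8 (C/T, transition), 15 (A/G, transition), 16 (G/C, transversion).
Of the 4 differences, 2 transitions and 2 transversions, so the answer is 2.

2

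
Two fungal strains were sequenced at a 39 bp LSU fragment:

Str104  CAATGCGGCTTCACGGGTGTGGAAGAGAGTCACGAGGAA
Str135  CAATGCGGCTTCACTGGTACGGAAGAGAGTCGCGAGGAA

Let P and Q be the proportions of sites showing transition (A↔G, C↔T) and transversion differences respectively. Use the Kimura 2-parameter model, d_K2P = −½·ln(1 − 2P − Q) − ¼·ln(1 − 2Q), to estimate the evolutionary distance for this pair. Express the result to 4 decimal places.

0.1121

Mismatches occur at site 15 (G/T, transversion), site 19 (G/A, transition), site 20 (T/C, transition), site 32 (A/G, transition).
Of the 4 differences, 3 transitions and 1 transversion over 39 sites: P = 3/39 = 0.076923, Q = 1/39 = 0.025641.
d = −0.5·ln(0.820513) − 0.25·ln(0.948718) = −0.5·(-0.197826) − 0.25·(-0.052644) = 0.1121.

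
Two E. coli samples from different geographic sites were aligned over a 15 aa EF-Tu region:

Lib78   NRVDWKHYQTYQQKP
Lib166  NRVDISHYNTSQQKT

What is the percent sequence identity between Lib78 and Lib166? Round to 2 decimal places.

The sequences differ at positions 5 (W/I), 6 (K/S), 9 (Q/N), 11 (Y/S), 15 (P/T).
10 of the 15 sites match, so the percent identity is 10/15 × 100 = 66.67%.

66.67%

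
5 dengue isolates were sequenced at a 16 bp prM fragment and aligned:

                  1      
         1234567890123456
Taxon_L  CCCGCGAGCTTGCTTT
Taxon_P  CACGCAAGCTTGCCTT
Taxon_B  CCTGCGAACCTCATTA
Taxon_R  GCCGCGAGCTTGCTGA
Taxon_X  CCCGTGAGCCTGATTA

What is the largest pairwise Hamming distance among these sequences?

9

Pairwise Hamming distances:
  Taxon_L vs Taxon_P: 3
  Taxon_L vs Taxon_B: 6
  Taxon_L vs Taxon_R: 3
  Taxon_L vs Taxon_X: 4
  Taxon_P vs Taxon_B: 9
  Taxon_P vs Taxon_R: 6
  Taxon_P vs Taxon_X: 7
  Taxon_B vs Taxon_R: 7
  Taxon_B vs Taxon_X: 4
  Taxon_R vs Taxon_X: 5
The largest is 9, between Taxon_P and Taxon_B.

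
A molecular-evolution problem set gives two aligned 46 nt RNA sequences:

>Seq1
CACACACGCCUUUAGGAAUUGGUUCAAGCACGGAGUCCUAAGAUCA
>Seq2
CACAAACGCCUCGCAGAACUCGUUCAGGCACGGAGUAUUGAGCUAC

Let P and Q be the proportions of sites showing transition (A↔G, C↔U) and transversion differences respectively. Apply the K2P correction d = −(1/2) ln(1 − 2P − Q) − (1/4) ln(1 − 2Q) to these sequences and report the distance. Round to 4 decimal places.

0.3921

The sequences differ at positions 5 (C/A, transversion), 12 (U/C, transition), 13 (U/G, transversion), 14 (A/C, transversion), 15 (G/A, transition), 19 (U/C, transition), 21 (G/C, transversion), 27 (A/G, transition), 37 (C/A, transversion), 38 (C/U, transition), 40 (A/G, transition), 43 (A/C, transversion), 45 (C/A, transversion), 46 (A/C, transversion).
Of the 14 differences, 6 transitions and 8 transversions over 46 sites: P = 6/46 = 0.130435, Q = 8/46 = 0.173913.
d = −0.5·ln(0.565217) − 0.25·ln(0.652174) = −0.5·(-0.570546) − 0.25·(-0.427444) = 0.3921.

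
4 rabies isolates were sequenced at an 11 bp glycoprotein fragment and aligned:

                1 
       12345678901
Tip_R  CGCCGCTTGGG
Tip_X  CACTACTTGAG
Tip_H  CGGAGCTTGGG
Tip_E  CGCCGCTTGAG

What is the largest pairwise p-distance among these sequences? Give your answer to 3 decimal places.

Pairwise Hamming distances:
  Tip_R vs Tip_X: 4
  Tip_R vs Tip_H: 2
  Tip_R vs Tip_E: 1
  Tip_X vs Tip_H: 5
  Tip_X vs Tip_E: 3
  Tip_H vs Tip_E: 3
The largest is 5 mismatches, between Tip_X and Tip_H; p = 5/11 = 0.455.

0.455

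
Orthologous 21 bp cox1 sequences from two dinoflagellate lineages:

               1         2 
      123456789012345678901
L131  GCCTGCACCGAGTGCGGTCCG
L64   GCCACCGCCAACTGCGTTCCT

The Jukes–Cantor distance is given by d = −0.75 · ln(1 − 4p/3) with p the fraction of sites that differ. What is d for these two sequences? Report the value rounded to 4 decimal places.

Differing sites — 4:T/A; 5:G/C; 7:A/G; 10:G/A; 12:G/C; 17:G/T; 21:G/T.
p = 7/21 = 0.333333.
d = −0.75 · ln(1 − (4/3)·0.333333) = −0.75 · ln(0.555556) = −0.75 · (-0.587786) = 0.4408.

0.4408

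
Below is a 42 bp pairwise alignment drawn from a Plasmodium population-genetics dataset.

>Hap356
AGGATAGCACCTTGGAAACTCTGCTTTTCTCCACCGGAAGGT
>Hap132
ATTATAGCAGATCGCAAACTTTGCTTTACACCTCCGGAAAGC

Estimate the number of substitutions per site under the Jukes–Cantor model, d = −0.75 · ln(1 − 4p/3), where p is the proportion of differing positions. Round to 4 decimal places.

Mismatches occur at site 2 (G↔T), site 3 (G↔T), site 10 (C↔G), site 11 (C↔A), site 13 (T↔C), site 15 (G↔C), site 21 (C↔T), site 28 (T↔A), site 30 (T↔A), site 33 (A↔T), site 40 (G↔A), site 42 (T↔C).
p = 12/42 = 0.285714.
d = −0.75 · ln(1 − (4/3)·0.285714) = −0.75 · ln(0.619048) = −0.75 · (-0.479572) = 0.3597.

0.3597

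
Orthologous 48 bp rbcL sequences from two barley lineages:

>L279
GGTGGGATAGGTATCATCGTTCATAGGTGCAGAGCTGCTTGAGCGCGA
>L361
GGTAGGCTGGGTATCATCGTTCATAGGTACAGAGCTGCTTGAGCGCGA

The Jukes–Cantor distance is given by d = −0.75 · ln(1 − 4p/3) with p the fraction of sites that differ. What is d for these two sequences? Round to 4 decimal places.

0.0883

The sequences differ at positions 4 (G/A), 7 (A/C), 9 (A/G), 29 (G/A).
p = 4/48 = 0.083333.
d = −0.75 · ln(1 − (4/3)·0.083333) = −0.75 · ln(0.888889) = −0.75 · (-0.117783) = 0.0883.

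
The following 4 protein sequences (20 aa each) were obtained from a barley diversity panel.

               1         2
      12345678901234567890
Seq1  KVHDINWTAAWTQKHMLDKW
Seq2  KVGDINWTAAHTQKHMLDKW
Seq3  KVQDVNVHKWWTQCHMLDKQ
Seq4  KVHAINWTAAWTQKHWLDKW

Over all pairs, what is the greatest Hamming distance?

Pairwise Hamming distances:
  Seq1 vs Seq2: 2
  Seq1 vs Seq3: 8
  Seq1 vs Seq4: 2
  Seq2 vs Seq3: 9
  Seq2 vs Seq4: 4
  Seq3 vs Seq4: 10
The largest is 10, between Seq3 and Seq4.

10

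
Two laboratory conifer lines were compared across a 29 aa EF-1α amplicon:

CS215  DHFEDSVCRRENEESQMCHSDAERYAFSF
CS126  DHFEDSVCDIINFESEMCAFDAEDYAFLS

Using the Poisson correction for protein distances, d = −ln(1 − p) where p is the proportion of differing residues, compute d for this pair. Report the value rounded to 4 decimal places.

0.4229

Mismatches occur at site 9 (R↔D), site 10 (R↔I), site 11 (E↔I), site 13 (E↔F), site 16 (Q↔E), site 19 (H↔A), site 20 (S↔F), site 24 (R↔D), site 28 (S↔L), site 29 (F↔S).
p = 10/29 = 0.344828.
d = −ln(1 − 0.344828) = −ln(0.655172) = 0.4229.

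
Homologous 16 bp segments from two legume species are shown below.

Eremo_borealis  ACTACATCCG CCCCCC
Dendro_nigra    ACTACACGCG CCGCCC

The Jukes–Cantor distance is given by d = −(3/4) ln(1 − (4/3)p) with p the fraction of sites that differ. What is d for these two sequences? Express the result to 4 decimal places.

0.2158

The sequences differ at positions 7 (T/C), 8 (C/G), 13 (C/G).
p = 3/16 = 0.187500.
d = −0.75 · ln(1 − (4/3)·0.187500) = −0.75 · ln(0.750000) = −0.75 · (-0.287682) = 0.2158.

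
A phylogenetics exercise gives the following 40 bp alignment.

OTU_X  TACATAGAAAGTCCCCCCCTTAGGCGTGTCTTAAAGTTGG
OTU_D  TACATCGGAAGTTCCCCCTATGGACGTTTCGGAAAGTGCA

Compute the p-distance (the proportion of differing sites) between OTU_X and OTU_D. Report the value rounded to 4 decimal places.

0.3250

Mismatches occur at site 6 (A→C), site 8 (A→G), site 13 (C→T), site 19 (C→T), site 20 (T→A), site 22 (A→G), site 24 (G→A), site 28 (G→T), site 31 (T→G), site 32 (T→G), site 38 (T→G), site 39 (G→C), site 40 (G→A).
There are 13 differences over 40 sites, so p = 13/40 = 0.3250.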